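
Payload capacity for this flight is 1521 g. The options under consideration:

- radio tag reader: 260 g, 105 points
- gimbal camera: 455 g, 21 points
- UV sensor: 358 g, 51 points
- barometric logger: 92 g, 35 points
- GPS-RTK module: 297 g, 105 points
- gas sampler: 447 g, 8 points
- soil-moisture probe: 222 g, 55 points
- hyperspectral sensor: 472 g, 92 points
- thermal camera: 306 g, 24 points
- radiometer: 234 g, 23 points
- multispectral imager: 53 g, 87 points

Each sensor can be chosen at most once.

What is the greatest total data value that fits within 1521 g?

By data value per g: multispectral imager 1.64, radio tag reader 0.40, barometric logger 0.38 lead.
The ratio ordering already packs tightly: radio tag reader + barometric logger + GPS-RTK module + soil-moisture probe + hyperspectral sensor + multispectral imager, 1396 g, 479.
Next best is radio tag reader + UV sensor + barometric logger + GPS-RTK module + soil-moisture probe + radiometer + multispectral imager at 461 (1516 g) — short by 18.

479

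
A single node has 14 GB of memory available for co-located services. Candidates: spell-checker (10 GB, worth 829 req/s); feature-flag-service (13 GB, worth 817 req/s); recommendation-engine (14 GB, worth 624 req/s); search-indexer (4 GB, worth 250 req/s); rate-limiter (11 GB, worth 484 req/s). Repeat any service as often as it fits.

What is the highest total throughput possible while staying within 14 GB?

The ratio ordering already packs tightly: spell-checker + search-indexer, 14 GB, 1079.
That's the maximum — no swap from here does better than 1079.

1079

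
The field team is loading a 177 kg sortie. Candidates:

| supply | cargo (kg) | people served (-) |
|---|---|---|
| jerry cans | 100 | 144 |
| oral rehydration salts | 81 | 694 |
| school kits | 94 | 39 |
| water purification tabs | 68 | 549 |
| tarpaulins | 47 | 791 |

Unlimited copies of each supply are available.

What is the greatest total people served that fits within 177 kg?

Best packing: 3×tarpaulins — 141 kg, 2373 total.
No other feasible combination exceeds 2373.

2373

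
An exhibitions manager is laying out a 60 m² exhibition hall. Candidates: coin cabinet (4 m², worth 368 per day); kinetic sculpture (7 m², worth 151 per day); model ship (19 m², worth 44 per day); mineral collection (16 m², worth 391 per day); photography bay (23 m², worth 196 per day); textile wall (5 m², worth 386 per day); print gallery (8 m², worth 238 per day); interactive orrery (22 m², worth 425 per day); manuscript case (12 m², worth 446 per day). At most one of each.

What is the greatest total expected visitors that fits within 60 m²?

2016

The ratio heuristic lands on coin cabinet + kinetic sculpture + mineral collection + textile wall + print gallery + manuscript case (1980) but leaves 8 m² idle.
Replace kinetic sculpture and print gallery with interactive orrery: the trade gains 36 net, giving 2016 at 59 m².
That's the maximum — no swap from here does better than 2016.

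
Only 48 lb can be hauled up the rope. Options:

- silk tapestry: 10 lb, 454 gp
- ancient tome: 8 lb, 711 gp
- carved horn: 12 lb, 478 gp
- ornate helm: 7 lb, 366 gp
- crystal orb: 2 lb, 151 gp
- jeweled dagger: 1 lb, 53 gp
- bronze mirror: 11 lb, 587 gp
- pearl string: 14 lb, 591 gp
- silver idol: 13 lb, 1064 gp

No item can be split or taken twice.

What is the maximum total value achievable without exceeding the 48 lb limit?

3104

Greedy by ratio would take ancient tome + ornate helm + crystal orb + jeweled dagger + bronze mirror + silver idol: 42 lb used, total 2932.
Replace ornate helm and jeweled dagger with pearl string: the trade gains 172 net, giving 3104 at 48 lb.
Runner-up ancient tome + carved horn + crystal orb + jeweled dagger + bronze mirror + silver idol tops out at 3044.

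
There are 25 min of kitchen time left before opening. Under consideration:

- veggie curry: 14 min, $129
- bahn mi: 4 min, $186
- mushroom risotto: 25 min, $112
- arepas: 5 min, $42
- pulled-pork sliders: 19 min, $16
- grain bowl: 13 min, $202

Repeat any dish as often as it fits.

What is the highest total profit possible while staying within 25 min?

1116

Best packing: 6×bahn mi — 24 min, 1116 total.
Nothing else within 25 min beats 1116.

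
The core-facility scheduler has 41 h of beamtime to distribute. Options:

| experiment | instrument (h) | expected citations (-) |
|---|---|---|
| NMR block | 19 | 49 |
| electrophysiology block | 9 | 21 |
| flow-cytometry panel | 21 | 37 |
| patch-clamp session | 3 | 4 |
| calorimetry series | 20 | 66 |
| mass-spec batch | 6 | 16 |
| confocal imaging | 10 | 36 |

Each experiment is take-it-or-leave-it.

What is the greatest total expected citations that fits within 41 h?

A density-first pass picks patch-clamp session + calorimetry series + mass-spec batch + confocal imaging — 122 at 39 h.
The 9 h tied up in patch-clamp session and mass-spec batch is better spent on electrophysiology block — total rises to 123 (39 h).
No other feasible combination exceeds 123.

123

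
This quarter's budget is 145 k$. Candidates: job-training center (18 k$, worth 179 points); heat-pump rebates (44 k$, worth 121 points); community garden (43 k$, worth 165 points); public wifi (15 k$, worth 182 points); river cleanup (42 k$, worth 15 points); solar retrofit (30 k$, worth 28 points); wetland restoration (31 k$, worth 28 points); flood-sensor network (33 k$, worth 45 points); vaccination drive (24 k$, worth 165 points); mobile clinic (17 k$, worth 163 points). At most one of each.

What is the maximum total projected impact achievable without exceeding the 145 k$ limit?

854

Best packing: job-training center + community garden + public wifi + vaccination drive + mobile clinic — 117 k$, 854 total.
Next best is job-training center + heat-pump rebates + community garden + public wifi + vaccination drive at 812 (144 k$) — short by 42.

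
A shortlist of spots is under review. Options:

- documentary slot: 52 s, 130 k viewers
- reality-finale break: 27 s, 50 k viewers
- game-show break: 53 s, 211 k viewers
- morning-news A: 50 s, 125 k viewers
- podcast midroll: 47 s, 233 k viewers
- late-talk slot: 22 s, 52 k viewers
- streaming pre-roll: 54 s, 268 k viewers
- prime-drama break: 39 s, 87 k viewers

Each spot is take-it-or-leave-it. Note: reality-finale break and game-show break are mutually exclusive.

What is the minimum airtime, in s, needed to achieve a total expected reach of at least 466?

Minimise s subject to total expected reach ≥ 466.
podcast midroll + streaming pre-roll reaches 501 using 101 s.
No combination under 101 s hits 466.

101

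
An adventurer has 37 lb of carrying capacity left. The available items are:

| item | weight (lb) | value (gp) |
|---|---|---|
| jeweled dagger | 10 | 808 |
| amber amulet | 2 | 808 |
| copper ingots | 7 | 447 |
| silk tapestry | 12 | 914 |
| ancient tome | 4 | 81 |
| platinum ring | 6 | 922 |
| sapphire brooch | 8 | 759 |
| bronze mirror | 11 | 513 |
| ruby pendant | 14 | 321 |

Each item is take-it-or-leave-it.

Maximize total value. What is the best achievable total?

Taking the top-ratio items first gives jeweled dagger + amber amulet + copper ingots + ancient tome + platinum ring + sapphire brooch for 3825 (37 lb).
The 12 lb tied up in ancient tome and sapphire brooch is better spent on silk tapestry — total rises to 3899 (37 lb).
Next best is amber amulet + copper ingots + silk tapestry + platinum ring + sapphire brooch at 3850 (35 lb) — short by 49.

3899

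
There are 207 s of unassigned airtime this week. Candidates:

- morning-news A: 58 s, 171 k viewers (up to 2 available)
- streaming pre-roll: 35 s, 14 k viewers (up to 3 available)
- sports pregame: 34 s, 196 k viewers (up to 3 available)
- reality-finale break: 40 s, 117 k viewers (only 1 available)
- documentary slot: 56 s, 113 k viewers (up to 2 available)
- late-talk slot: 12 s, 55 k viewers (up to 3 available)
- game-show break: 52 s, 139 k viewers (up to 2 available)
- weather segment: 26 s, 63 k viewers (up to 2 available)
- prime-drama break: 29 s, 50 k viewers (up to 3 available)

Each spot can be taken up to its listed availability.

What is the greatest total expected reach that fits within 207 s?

933

Filling by ratio: morning-news A + 3×sports pregame + 3×late-talk slot for 924, with 11 s left unused.
Replace morning-news A with reality-finale break + weather segment: the trade gains 9 net, giving 933 at 204 s.
No other feasible combination exceeds 933.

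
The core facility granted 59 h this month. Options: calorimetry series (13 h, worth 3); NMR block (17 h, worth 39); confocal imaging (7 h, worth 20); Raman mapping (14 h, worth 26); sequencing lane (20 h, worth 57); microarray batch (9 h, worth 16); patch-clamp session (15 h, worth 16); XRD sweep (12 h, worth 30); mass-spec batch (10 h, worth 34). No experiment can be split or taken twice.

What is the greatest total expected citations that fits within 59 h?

The ratio heuristic lands on confocal imaging + sequencing lane + microarray batch + XRD sweep + mass-spec batch (157) but leaves 1 h idle.
The 16 h tied up in confocal imaging and microarray batch is better spent on NMR block — total rises to 160 (59 h).
The closest alternative, confocal imaging + sequencing lane + microarray batch + XRD sweep + mass-spec batch, reaches only 157.

160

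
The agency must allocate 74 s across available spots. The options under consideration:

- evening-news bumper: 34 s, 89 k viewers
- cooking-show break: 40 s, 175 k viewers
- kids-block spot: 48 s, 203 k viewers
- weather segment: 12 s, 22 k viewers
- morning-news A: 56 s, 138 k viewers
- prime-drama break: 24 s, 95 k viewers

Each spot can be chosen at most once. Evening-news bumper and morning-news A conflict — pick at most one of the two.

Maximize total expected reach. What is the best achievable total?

By expected reach per s: cooking-show break 4.38, kids-block spot 4.23, prime-drama break 3.96, evening-news bumper 2.62 lead.
Greedy by ratio would take cooking-show break + prime-drama break: 64 s used, total 270.
Dropping cooking-show break frees 40 s; slotting in kids-block spot (48 s) lifts the total to 298 at 72 s.
Nothing else feasible within 74 s beats 298.

298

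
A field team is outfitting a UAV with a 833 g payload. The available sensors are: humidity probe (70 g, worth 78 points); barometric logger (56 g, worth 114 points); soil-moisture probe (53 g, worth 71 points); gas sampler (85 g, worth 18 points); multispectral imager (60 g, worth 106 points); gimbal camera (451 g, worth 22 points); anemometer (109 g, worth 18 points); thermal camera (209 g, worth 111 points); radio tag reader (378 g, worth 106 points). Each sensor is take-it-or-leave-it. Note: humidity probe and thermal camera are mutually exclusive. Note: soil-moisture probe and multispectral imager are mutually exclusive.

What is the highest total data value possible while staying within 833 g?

Barometric logger + gas sampler + multispectral imager + thermal camera + radio tag reader uses 788 of the 833 g and totals 455.

455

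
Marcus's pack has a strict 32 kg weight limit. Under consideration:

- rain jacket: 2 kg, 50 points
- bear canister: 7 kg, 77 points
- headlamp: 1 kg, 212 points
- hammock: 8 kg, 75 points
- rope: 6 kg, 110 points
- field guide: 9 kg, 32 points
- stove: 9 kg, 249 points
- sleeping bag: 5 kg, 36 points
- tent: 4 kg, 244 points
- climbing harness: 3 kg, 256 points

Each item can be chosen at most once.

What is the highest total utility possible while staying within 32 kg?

1198

Rain jacket + bear canister + headlamp + rope + stove + tent + climbing harness uses 32 of the 32 kg and totals 1198.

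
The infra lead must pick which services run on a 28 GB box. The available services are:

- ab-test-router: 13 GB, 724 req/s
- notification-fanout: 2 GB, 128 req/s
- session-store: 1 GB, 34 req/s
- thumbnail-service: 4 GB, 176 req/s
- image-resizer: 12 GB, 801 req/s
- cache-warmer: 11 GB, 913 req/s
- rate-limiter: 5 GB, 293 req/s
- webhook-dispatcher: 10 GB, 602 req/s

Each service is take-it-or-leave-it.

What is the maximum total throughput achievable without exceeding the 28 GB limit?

Density check — cache-warmer 83.00, image-resizer 66.75, notification-fanout 64.00 are the best per GB.
Filling by ratio: notification-fanout + session-store + image-resizer + cache-warmer for 1876, with 2 GB left unused.
Replace notification-fanout and session-store with rate-limiter: the trade gains 131 net, giving 2007 at 28 GB.
Runner-up notification-fanout + cache-warmer + rate-limiter + webhook-dispatcher tops out at 1936.

2007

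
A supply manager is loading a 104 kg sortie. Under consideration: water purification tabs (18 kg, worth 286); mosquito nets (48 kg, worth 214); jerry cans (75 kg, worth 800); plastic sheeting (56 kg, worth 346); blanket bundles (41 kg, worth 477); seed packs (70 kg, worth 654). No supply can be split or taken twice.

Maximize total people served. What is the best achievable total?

Ranking by ratio (people served/kg): water purification tabs 15.89, blanket bundles 11.63, jerry cans 10.67.
The ratio heuristic lands on water purification tabs + blanket bundles (763) but leaves 45 kg idle.
Replace blanket bundles with jerry cans: the trade gains 323 net, giving 1086 at 93 kg.
An exhaustive check of the 64 subsets confirms 1086.

1086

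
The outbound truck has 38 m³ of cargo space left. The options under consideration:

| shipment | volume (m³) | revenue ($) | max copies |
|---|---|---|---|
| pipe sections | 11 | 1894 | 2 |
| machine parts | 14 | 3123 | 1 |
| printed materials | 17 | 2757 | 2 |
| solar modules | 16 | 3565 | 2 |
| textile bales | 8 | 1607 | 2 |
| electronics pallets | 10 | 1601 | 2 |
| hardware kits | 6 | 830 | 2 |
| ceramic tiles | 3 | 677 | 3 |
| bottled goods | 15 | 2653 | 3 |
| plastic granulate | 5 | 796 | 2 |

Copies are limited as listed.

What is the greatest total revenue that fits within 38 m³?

Taking the top-ratio shipments first gives machine parts + textile bales + 3×ceramic tiles + plastic granulate for 7557 (36 m³).
Reworking the packing: 2×solar modules + 2×ceramic tiles uses 38 m³ and improves the total to 8484.
Every other selection either busts 38 m³ or exceeds an availability limit or fails to beat 8484.

8484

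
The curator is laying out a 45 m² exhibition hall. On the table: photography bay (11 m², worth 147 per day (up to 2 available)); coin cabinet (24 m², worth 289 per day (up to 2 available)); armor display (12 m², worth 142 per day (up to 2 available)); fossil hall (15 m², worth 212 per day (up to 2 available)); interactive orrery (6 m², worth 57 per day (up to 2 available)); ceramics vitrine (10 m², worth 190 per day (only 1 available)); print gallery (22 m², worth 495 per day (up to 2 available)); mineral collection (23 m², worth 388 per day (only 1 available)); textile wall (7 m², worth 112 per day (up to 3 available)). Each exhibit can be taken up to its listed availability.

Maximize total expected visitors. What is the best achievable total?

Best packing: 2×print gallery — 44 m², 990 total.
Every other selection either busts 45 m² or exceeds an availability limit or fails to beat 990.

990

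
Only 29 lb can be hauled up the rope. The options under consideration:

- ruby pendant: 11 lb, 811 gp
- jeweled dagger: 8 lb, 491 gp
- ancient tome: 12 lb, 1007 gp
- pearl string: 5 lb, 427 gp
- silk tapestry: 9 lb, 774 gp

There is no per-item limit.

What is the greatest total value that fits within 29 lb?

2482

Ranking by ratio (value/lb): silk tapestry 86.00, pearl string 85.40, ancient tome 83.92.
A density-first pass picks 3×silk tapestry — 2322 at 27 lb.
Dropping 2×silk tapestry frees 18 lb; slotting in 4×pearl string (20 lb) lifts the total to 2482 at 29 lb.
That's the maximum — no swap from here does better than 2482.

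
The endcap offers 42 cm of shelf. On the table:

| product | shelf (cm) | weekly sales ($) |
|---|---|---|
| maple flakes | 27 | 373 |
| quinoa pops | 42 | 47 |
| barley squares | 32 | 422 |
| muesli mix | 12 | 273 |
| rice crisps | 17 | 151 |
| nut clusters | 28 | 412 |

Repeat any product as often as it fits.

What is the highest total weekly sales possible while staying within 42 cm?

Density check — muesli mix 22.75, nut clusters 14.71, maple flakes 13.81 are the best per cm.
Best packing: 3×muesli mix — 36 cm, 819 total.
Every other selection either busts 42 cm or fails to beat 819.

819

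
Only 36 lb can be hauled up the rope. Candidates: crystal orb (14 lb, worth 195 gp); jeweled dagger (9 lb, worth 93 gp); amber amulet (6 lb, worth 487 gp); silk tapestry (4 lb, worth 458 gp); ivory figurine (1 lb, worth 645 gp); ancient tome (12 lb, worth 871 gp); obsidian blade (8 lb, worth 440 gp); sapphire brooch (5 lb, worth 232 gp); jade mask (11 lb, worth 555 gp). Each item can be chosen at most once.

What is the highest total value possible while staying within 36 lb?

3133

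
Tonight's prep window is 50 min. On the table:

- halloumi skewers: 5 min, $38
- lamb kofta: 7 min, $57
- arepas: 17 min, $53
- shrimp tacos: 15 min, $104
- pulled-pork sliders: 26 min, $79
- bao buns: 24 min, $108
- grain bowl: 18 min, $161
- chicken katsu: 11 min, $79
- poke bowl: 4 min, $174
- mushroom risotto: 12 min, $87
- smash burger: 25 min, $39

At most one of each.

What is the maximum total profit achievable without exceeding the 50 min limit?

539

By profit per min: poke bowl 43.50, grain bowl 8.94, lamb kofta 8.14, halloumi skewers 7.60 lead.
Filling by ratio: halloumi skewers + lamb kofta + grain bowl + poke bowl + mushroom risotto for 517, with 4 min left unused.
Replace lamb kofta with chicken katsu: the trade gains 22 net, giving 539 at 50 min.
An exhaustive check of the 2048 subsets confirms 539.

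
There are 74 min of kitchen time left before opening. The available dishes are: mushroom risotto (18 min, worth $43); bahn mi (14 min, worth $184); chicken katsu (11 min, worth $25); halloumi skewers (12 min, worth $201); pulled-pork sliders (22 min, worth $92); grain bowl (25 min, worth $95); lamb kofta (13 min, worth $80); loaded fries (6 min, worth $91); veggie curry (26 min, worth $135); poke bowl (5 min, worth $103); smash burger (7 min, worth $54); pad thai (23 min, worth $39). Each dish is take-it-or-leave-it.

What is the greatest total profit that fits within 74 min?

768

Taking the top-ratio dishes first gives bahn mi + chicken katsu + halloumi skewers + lamb kofta + loaded fries + poke bowl + smash burger for 738 (68 min).
Dropping chicken katsu and lamb kofta frees 24 min; slotting in veggie curry (26 min) lifts the total to 768 at 70 min.
Every other selection either busts 74 min or fails to beat 768.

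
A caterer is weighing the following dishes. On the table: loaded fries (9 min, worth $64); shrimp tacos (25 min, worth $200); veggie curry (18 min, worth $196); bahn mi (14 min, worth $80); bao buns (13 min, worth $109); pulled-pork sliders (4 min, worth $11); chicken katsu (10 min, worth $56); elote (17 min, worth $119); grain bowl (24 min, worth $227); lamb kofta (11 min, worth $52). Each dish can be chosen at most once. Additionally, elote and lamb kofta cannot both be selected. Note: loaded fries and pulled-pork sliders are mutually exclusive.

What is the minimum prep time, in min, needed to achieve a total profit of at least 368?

40

Need the lightest bundle worth ≥ 368.
Taking loaded fries + veggie curry + bao buns gives 369 (≥ 368) for 40 min.
Any bundle with less than 40 min falls short of 368.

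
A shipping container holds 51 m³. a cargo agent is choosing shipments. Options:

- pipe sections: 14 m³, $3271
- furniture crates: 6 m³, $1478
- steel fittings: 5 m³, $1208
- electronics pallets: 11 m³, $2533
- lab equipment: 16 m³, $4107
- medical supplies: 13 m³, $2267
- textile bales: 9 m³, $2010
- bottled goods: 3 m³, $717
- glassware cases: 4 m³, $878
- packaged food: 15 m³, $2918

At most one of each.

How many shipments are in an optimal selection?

Best achievable revenue is 12267.
pipe sections + furniture crates + electronics pallets + lab equipment + glassware cases hits 12267 at 51 m³.
All optima have 5 shipments.

5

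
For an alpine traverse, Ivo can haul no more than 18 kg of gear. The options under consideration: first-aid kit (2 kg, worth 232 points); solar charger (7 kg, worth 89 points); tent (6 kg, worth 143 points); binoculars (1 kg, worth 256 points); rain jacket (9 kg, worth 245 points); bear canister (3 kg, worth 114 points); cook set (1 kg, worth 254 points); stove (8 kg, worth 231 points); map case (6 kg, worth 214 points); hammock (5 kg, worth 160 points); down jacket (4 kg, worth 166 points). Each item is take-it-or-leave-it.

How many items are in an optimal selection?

6

The maximum utility within 18 kg is 1236.
For example first-aid kit + binoculars + bear canister + cook set + map case + down jacket achieves it, using 17 kg.
Every optimal selection uses 6 items.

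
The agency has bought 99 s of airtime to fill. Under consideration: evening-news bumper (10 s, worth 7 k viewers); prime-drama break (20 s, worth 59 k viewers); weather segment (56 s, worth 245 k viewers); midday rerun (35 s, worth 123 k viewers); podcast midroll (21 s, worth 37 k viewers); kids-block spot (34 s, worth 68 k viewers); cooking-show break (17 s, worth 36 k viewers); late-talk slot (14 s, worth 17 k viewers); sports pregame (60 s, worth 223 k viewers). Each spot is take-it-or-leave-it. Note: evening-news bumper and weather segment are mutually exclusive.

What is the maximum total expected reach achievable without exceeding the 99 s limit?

By expected reach per s: weather segment 4.38, sports pregame 3.72, midday rerun 3.51 lead.
The ratio ordering already packs tightly: weather segment + midday rerun, 91 s, 368.

368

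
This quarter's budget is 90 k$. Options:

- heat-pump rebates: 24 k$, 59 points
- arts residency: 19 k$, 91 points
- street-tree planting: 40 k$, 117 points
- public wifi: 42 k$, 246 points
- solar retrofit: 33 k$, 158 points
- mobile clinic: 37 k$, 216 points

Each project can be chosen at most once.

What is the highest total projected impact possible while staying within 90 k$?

Greedy by ratio would take public wifi + mobile clinic: 79 k$ used, total 462.
Dropping public wifi frees 42 k$; slotting in arts residency + solar retrofit (52 k$) lifts the total to 465 at 89 k$.
No other feasible combination exceeds 465.

465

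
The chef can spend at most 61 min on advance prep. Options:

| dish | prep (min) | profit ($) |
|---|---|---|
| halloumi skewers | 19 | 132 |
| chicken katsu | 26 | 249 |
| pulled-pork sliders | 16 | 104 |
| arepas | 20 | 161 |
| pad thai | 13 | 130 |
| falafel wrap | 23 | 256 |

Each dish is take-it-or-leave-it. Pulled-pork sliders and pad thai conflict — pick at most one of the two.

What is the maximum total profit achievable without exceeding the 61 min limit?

The ratio ordering already packs tightly: arepas + pad thai + falafel wrap, 56 min, 547.
Runner-up chicken katsu + arepas + pad thai tops out at 540.

547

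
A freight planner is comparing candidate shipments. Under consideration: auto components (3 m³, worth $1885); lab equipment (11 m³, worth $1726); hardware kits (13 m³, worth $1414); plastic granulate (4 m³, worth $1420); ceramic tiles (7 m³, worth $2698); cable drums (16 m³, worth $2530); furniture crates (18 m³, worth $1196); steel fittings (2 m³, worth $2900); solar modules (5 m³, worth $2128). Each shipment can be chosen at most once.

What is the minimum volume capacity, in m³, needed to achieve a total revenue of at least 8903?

Need the lightest bundle worth ≥ 8903.
auto components + plastic granulate + ceramic tiles + steel fittings reaches 8903 using 16 m³.
Below 16 m³ the best achievable stays under 8903.

16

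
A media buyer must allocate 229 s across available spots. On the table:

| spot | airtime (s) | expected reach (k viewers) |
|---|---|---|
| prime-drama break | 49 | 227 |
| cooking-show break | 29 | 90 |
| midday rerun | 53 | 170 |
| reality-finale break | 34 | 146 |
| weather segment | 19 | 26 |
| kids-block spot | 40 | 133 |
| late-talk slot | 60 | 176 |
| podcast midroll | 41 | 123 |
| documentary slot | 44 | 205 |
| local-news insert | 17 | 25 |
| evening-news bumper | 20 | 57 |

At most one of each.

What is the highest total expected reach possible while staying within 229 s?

Taking the top-ratio spots first gives prime-drama break + midday rerun + reality-finale break + kids-block spot + documentary slot for 881 (220 s).
Replace kids-block spot with cooking-show break + evening-news bumper: the trade gains 14 net, giving 895 at 229 s.
Next best is prime-drama break + reality-finale break + kids-block spot + podcast midroll + documentary slot + evening-news bumper at 891 (228 s) — short by 4.

895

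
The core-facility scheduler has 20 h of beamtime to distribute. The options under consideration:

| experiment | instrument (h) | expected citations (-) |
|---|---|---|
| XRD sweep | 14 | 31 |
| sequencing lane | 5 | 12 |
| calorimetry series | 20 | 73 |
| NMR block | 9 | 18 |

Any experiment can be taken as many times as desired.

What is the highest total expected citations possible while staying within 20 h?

Best packing: calorimetry series — 20 h, 73 total.
Nothing else within 20 h beats 73.

73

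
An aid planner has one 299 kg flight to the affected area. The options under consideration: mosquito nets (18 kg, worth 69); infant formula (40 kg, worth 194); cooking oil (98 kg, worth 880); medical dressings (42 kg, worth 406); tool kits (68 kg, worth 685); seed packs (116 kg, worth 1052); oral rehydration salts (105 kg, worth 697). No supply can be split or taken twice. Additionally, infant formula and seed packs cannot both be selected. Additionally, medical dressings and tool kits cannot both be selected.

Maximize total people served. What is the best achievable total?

2617

By people served per kg: tool kits 10.07, medical dressings 9.67, seed packs 9.07, cooking oil 8.98 lead.
Cooking oil + tool kits + seed packs uses 282 of the 299 kg and totals 2617.
Next best is tool kits + seed packs + oral rehydration salts at 2434 (289 kg) — short by 183.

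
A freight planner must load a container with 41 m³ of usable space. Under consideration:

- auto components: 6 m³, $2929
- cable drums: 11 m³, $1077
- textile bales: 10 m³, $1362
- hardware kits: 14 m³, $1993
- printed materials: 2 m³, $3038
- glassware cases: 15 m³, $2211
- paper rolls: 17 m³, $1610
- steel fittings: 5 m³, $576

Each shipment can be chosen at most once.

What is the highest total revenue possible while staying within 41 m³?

10171

The ratio ordering already packs tightly: auto components + hardware kits + printed materials + glassware cases, 37 m³, 10171.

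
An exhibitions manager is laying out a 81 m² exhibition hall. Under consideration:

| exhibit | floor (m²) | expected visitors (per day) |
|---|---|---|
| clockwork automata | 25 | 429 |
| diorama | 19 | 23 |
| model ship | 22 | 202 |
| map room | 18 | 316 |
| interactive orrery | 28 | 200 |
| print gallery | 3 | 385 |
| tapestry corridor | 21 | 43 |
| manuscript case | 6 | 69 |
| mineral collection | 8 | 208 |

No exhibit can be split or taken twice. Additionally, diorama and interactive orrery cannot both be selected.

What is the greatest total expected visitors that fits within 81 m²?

Density check — print gallery 128.33, mineral collection 26.00, map room 17.56 are the best per m².
Taking the top-ratio exhibits first gives clockwork automata + map room + print gallery + tapestry corridor + manuscript case + mineral collection for 1450 (81 m²).
The 27 m² tied up in tapestry corridor and manuscript case is better spent on model ship — total rises to 1540 (76 m²).
Next best is clockwork automata + map room + print gallery + tapestry corridor + manuscript case + mineral collection at 1450 (81 m²) — short by 90.

1540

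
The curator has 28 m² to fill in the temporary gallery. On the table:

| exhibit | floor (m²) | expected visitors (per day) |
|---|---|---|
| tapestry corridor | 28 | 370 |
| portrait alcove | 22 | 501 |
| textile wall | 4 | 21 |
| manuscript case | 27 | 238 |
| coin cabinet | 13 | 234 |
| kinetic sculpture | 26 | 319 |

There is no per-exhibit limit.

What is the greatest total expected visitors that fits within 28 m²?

522

By expected visitors per m²: portrait alcove 22.77, coin cabinet 18.00, tapestry corridor 13.21, kinetic sculpture 12.27 lead.
The ratio ordering already packs tightly: portrait alcove + textile wall, 26 m², 522.
Nothing else within 28 m² beats 522.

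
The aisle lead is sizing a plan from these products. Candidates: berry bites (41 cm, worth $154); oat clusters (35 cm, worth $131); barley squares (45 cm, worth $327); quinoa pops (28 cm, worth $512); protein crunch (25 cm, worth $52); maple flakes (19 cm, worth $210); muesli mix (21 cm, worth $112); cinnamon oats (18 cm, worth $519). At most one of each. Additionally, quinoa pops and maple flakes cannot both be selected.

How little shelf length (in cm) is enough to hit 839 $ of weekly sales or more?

46

Look for the lowest-shelf combination reaching 839.
quinoa pops + cinnamon oats: 1031 weekly sales at 46 cm.
No combination under 46 cm hits 839.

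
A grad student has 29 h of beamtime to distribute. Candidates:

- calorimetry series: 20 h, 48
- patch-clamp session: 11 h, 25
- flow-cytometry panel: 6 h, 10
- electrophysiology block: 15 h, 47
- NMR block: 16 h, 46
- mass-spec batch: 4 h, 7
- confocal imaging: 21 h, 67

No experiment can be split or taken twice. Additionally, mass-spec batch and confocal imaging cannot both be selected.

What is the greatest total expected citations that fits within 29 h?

By expected citations per h: confocal imaging 3.19, electrophysiology block 3.13, NMR block 2.88, calorimetry series 2.40 lead.
Flow-cytometry panel + confocal imaging uses 27 of the 29 h and totals 77.
The closest alternative, patch-clamp session + electrophysiology block, reaches only 72.

77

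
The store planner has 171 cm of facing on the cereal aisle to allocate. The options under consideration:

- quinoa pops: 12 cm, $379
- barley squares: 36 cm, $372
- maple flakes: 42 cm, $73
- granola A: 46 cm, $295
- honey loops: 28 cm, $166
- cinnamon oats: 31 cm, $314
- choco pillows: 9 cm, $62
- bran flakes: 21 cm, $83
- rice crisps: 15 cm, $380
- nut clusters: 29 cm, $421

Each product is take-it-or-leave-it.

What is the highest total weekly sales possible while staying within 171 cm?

2161

A density-first pass picks quinoa pops + barley squares + honey loops + cinnamon oats + choco pillows + rice crisps + nut clusters — 2094 at 160 cm.
Replace honey loops and choco pillows with granola A: the trade gains 67 net, giving 2161 at 169 cm.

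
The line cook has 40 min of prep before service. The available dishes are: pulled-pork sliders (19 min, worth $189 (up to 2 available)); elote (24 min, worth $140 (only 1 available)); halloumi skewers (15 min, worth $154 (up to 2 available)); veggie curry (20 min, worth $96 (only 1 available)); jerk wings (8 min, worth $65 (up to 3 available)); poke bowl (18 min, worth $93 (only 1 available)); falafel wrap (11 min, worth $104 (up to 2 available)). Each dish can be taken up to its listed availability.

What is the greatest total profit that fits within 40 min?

378

Taking the top-ratio dishes first gives 2×halloumi skewers + jerk wings for 373 (38 min).
The 38 min tied up in 2×halloumi skewers and jerk wings is better spent on 2×pulled-pork sliders — total rises to 378 (38 min).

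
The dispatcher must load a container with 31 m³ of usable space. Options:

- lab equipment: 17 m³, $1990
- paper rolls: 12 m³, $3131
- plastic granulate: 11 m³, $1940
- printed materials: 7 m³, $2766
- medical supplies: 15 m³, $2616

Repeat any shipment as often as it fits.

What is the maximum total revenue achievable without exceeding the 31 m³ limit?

Density check — printed materials 395.14, paper rolls 260.92, plastic granulate 176.36 are the best per m³.
Best packing: 4×printed materials — 28 m³, 11064 total.

11064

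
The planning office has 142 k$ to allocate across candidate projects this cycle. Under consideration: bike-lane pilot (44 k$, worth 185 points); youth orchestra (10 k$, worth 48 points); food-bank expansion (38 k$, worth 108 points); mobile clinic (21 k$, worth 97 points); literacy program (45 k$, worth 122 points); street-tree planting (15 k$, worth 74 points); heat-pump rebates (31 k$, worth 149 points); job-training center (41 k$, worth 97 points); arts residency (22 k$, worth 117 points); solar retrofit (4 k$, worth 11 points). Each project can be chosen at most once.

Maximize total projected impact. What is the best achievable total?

633

By projected impact per k$: arts residency 5.32, street-tree planting 4.93, heat-pump rebates 4.81 lead.
Greedy by ratio would take youth orchestra + food-bank expansion + mobile clinic + street-tree planting + heat-pump rebates + arts residency + solar retrofit: 141 k$ used, total 604.
Replace youth orchestra and food-bank expansion with bike-lane pilot: the trade gains 29 net, giving 633 at 137 k$.
That's the maximum — no swap from here does better than 633.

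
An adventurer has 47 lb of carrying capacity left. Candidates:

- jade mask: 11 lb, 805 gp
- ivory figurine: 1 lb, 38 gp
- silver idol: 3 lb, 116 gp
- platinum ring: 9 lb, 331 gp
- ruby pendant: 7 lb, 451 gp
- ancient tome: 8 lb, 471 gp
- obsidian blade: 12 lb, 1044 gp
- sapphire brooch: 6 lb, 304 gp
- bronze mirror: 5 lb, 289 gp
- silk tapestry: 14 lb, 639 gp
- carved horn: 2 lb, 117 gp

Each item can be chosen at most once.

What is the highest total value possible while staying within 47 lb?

3230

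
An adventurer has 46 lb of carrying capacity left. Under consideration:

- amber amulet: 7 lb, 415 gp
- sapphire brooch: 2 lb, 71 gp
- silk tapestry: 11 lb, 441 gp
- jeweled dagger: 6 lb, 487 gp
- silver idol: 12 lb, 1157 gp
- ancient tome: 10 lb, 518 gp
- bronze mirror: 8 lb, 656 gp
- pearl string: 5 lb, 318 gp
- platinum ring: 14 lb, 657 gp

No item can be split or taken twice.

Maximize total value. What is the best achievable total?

The ratio heuristic lands on amber amulet + sapphire brooch + jeweled dagger + silver idol + bronze mirror + pearl string (3104) but leaves 6 lb idle.
The 5 lb tied up in pearl string is better spent on ancient tome — total rises to 3304 (45 lb).

3304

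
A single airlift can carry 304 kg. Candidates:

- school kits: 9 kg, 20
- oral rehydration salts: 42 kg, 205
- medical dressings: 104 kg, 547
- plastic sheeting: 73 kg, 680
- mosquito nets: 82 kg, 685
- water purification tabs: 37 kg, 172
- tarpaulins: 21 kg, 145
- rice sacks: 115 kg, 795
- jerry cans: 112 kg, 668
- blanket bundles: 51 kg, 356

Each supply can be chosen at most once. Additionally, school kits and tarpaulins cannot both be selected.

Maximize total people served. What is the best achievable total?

2305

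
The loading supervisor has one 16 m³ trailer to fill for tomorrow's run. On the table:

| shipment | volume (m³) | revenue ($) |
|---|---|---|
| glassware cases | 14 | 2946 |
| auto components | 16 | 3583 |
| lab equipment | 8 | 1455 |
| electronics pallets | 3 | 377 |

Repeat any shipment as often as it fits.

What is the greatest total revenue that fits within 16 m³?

3583

Taking auto components: 16 m³ used, 3583 in revenue.
No other feasible combination exceeds 3583.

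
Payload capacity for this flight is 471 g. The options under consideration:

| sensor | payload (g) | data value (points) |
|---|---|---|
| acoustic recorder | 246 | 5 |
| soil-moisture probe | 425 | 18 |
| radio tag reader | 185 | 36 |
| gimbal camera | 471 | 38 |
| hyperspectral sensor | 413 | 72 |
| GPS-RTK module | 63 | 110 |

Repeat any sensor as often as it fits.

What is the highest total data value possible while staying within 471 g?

770

The ratio ordering already packs tightly: 7×GPS-RTK module, 441 g, 770.
Nothing else within 471 g beats 770.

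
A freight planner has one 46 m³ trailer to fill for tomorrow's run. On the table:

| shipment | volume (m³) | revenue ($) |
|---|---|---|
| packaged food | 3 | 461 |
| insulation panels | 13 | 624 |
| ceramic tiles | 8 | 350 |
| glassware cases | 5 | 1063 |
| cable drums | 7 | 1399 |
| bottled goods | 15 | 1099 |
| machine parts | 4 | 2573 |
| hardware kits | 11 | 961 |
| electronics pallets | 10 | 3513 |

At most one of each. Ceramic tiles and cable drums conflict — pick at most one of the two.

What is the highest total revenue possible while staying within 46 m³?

10108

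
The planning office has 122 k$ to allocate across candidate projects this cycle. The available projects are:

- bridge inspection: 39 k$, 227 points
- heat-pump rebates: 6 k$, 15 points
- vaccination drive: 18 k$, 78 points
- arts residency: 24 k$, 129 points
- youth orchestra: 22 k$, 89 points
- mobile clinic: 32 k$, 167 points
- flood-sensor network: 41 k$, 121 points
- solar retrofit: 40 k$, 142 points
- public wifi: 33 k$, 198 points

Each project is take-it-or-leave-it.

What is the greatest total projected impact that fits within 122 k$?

670

Density check — public wifi 6.00, bridge inspection 5.82, arts residency 5.38, mobile clinic 5.22 are the best per k$.
Greedy by ratio would take bridge inspection + heat-pump rebates + vaccination drive + arts residency + public wifi: 120 k$ used, total 647.
The 30 k$ tied up in heat-pump rebates and arts residency is better spent on mobile clinic — total rises to 670 (122 k$).
An exhaustive check of the 512 subsets confirms 670.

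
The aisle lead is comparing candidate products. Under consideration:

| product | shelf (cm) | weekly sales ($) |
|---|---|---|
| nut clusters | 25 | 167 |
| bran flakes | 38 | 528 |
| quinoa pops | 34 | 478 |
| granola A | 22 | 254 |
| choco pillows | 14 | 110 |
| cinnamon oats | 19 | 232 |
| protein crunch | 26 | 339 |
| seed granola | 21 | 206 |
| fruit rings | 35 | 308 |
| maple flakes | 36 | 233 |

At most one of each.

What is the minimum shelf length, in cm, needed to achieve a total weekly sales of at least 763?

Look for the lowest-shelf combination reaching 763.
Taking bran flakes + granola A gives 782 (≥ 763) for 60 cm.
Any bundle with less than 60 cm falls short of 763.

60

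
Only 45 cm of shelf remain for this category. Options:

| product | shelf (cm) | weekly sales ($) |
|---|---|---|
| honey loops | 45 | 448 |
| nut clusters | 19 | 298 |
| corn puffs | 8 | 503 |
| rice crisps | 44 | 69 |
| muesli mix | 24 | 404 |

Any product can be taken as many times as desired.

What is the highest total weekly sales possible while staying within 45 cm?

2515

5×corn puffs uses 40 of the 45 cm and totals 2515.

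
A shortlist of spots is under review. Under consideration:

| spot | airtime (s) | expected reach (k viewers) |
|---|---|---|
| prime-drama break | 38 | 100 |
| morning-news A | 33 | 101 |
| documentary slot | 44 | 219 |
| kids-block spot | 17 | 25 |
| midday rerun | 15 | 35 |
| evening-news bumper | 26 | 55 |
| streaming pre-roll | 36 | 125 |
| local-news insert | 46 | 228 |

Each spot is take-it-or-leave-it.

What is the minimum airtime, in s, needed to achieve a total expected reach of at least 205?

Need the lightest bundle worth ≥ 205.
documentary slot: 219 expected reach at 44 s.
No combination under 44 s hits 205.

44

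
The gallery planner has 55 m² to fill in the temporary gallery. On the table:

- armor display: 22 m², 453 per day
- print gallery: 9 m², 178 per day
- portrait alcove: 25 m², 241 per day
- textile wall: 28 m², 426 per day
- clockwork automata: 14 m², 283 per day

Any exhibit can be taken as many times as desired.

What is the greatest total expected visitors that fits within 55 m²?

Greedy by ratio would take 2×armor display + print gallery: 53 m² used, total 1084.
Dropping 2×armor display frees 44 m²; slotting in 2×print gallery + 2×clockwork automata (46 m²) lifts the total to 1100 at 55 m².
Nothing else within 55 m² beats 1100.

1100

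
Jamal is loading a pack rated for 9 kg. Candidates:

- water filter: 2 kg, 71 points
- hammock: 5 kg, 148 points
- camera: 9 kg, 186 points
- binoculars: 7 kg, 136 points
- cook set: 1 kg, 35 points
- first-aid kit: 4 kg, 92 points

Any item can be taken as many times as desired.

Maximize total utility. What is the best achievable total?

319

Ranking by ratio (utility/kg): water filter 35.50, cook set 35.00, hammock 29.60, first-aid kit 23.00.
4×water filter + cook set uses 9 of the 9 kg and totals 319.
Nothing else within 9 kg beats 319.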